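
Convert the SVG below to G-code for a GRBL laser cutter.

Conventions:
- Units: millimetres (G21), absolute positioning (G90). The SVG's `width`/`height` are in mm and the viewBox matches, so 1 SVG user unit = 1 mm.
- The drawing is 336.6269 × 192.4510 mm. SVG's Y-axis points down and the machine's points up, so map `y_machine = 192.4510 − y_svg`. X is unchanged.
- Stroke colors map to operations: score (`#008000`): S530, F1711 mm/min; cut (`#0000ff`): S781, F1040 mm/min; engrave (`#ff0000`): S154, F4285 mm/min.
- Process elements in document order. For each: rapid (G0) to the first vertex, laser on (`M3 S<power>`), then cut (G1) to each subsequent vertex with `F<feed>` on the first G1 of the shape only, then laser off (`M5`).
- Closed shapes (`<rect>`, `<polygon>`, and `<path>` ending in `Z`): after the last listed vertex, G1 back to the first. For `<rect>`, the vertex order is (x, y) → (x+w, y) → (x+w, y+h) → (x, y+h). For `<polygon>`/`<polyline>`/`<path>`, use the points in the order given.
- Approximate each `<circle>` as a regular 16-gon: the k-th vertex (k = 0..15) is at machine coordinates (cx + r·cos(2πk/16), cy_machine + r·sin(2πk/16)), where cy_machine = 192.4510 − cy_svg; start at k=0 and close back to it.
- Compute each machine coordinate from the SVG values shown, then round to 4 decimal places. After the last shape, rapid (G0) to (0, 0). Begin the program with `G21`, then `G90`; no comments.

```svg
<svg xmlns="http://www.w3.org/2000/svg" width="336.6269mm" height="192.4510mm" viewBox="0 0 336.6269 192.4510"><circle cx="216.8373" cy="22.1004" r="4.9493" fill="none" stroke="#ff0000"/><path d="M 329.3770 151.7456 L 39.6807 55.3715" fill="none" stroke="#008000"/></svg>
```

1 u = 1 mm; y_m = 192.4510 − y.

[1] `<circle>` circle, #ff0000→engrave S154 F4285: (221.7866,170.3506) → (221.4099,172.2446) → (220.3370,173.8503) → (218.7313,174.9232) → (216.8373,175.2999) → (214.9433,174.9232) → (213.3376,173.8503) → (212.2647,172.2446) → (211.8880,170.3506) → (212.2647,168.4566) → (213.3376,166.8509) → (214.9433,165.7780) → (216.8373,165.4013) → (218.7313,165.7780) → (220.3370,166.8509) → (221.4099,168.4566) → (221.7866,170.3506) (closed)

[2] `<path>` line segment, #008000→score S530 F1711: (329.3770,40.7054) → (39.6807,137.0795)

G21
G90
G0 X221.7866 Y170.3506
M3 S154
G1 X221.4099 Y172.2446 F4285
G1 X220.3370 Y173.8503
G1 X218.7313 Y174.9232
G1 X216.8373 Y175.2999
G1 X214.9433 Y174.9232
G1 X213.3376 Y173.8503
G1 X212.2647 Y172.2446
G1 X211.8880 Y170.3506
G1 X212.2647 Y168.4566
G1 X213.3376 Y166.8509
G1 X214.9433 Y165.7780
G1 X216.8373 Y165.4013
G1 X218.7313 Y165.7780
G1 X220.3370 Y166.8509
G1 X221.4099 Y168.4566
G1 X221.7866 Y170.3506
M5
G0 X329.3770 Y40.7054
M3 S530
G1 X39.6807 Y137.0795 F1711
M5
G0 X0.0000 Y0.0000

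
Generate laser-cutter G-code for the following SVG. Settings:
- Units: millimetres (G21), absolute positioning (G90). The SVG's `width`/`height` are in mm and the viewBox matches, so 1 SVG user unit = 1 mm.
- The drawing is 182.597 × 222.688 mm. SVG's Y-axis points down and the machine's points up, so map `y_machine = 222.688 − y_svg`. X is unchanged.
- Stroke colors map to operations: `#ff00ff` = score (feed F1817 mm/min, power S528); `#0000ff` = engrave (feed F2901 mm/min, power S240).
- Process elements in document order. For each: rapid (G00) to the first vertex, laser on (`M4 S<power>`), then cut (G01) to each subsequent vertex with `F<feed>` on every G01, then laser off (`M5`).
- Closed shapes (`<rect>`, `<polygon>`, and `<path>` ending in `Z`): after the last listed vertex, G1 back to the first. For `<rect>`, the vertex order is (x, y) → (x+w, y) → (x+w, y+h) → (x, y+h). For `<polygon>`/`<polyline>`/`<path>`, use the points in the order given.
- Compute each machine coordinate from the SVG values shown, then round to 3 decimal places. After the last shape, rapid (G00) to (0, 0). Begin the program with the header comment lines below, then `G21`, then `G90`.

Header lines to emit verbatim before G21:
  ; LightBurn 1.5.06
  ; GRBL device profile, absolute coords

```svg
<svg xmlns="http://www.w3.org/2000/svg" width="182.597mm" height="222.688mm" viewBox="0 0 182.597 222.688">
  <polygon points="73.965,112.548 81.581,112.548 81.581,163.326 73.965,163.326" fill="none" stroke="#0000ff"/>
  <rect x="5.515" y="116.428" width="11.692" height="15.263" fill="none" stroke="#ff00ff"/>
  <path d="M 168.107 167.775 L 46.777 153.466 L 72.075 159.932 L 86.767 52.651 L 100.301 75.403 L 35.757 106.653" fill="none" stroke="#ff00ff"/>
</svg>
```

viewBox `0 0 182.597 222.688` with mm width/height → 1 unit = 1 mm. Flip: y_m = 222.688 − y_svg.

**Shape 1** — `<polygon>` rectangle, stroke `#0000ff` → engrave (S240, F2901). Machine vertices: (73.965,110.140) → (81.581,110.140) → (81.581,59.362) → (73.965,59.362) → (73.965,110.140). Closed: final G1 returns to the first vertex.

**Shape 2** — `<rect>` rectangle, stroke `#ff00ff` → score (S528, F1817). Machine vertices: (5.515,106.260) → (17.207,106.260) → (17.207,90.997) → (5.515,90.997) → (5.515,106.260). Closed: final G1 returns to the first vertex.

**Shape 3** — `<path>` open polyline, stroke `#ff00ff` → score (S528, F1817). Machine vertices: (168.107,54.913) → (46.777,69.222) → (72.075,62.756) → (86.767,170.037) → (100.301,147.285) → (35.757,116.035). Open path.

; LightBurn 1.5.06
; GRBL device profile, absolute coords
G21
G90
G00 X73.965 Y110.140
M4 S240
G01 X81.581 Y110.140 F2901
G01 X81.581 Y59.362 F2901
G01 X73.965 Y59.362 F2901
G01 X73.965 Y110.140 F2901
M5
G00 X5.515 Y106.260
M4 S528
G01 X17.207 Y106.260 F1817
G01 X17.207 Y90.997 F1817
G01 X5.515 Y90.997 F1817
G01 X5.515 Y106.260 F1817
M5
G00 X168.107 Y54.913
M4 S528
G01 X46.777 Y69.222 F1817
G01 X72.075 Y62.756 F1817
G01 X86.767 Y170.037 F1817
G01 X100.301 Y147.285 F1817
G01 X35.757 Y116.035 F1817
M5
G00 X0.000 Y0.000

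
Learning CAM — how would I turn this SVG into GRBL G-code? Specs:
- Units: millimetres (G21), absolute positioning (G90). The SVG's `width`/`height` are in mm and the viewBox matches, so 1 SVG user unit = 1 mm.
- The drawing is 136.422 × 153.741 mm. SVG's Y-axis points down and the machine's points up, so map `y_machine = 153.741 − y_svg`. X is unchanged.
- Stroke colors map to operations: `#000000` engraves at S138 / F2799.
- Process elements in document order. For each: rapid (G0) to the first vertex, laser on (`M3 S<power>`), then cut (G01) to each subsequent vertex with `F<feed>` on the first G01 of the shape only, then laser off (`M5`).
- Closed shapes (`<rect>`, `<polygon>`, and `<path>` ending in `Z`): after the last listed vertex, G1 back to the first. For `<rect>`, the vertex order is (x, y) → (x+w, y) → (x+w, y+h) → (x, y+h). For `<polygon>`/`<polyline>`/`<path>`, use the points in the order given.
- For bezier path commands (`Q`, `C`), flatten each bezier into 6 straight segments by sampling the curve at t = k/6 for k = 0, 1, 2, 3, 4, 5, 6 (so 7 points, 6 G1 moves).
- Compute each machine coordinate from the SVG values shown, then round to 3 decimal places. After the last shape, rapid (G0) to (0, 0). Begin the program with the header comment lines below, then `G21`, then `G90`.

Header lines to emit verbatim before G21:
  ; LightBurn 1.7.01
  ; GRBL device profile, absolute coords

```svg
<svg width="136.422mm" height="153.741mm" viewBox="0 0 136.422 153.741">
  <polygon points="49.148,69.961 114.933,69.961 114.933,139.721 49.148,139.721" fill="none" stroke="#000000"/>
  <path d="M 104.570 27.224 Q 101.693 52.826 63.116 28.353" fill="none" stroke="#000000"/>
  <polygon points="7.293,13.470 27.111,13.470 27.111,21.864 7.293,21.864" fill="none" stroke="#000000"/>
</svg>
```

Since the viewBox matches the mm dimensions, user units are millimetres directly. The only transform is the Y-flip y_m = 153.741 − y_svg.

Shape 1 is a rectangle drawn with `<polygon>`. Its stroke #000000 means engrave at S138, F2799. After flipping Y the toolpath is (49.148,83.780) → (114.933,83.780) → (114.933,14.020) → (49.148,14.020) → (49.148,83.780), returning to the start.

Shape 2 is a quadratic bezier drawn with `<path>`. Its stroke #000000 means engrave at S138, F2799. After flipping Y the toolpath is (104.570,126.517) → (102.619,119.374) → (98.685,115.013) → (92.768,113.434) → (84.867,114.637) → (74.983,118.621) → (63.116,125.388).

Shape 3 is a rectangle drawn with `<polygon>`. Its stroke #000000 means engrave at S138, F2799. After flipping Y the toolpath is (7.293,140.271) → (27.111,140.271) → (27.111,131.877) → (7.293,131.877) → (7.293,140.271), returning to the start.

; LightBurn 1.7.01
; GRBL device profile, absolute coords
G21
G90
G0 X49.148 Y83.780
M3 S138
G01 X114.933 Y83.780 F2799
G01 X114.933 Y14.020
G01 X49.148 Y14.020
G01 X49.148 Y83.780
M5
G0 X104.570 Y126.517
M3 S138
G01 X102.619 Y119.374 F2799
G01 X98.685 Y115.013
G01 X92.768 Y113.434
G01 X84.867 Y114.637
G01 X74.983 Y118.621
G01 X63.116 Y125.388
M5
G0 X7.293 Y140.271
M3 S138
G01 X27.111 Y140.271 F2799
G01 X27.111 Y131.877
G01 X7.293 Y131.877
G01 X7.293 Y140.271
M5
G0 X0.000 Y0.000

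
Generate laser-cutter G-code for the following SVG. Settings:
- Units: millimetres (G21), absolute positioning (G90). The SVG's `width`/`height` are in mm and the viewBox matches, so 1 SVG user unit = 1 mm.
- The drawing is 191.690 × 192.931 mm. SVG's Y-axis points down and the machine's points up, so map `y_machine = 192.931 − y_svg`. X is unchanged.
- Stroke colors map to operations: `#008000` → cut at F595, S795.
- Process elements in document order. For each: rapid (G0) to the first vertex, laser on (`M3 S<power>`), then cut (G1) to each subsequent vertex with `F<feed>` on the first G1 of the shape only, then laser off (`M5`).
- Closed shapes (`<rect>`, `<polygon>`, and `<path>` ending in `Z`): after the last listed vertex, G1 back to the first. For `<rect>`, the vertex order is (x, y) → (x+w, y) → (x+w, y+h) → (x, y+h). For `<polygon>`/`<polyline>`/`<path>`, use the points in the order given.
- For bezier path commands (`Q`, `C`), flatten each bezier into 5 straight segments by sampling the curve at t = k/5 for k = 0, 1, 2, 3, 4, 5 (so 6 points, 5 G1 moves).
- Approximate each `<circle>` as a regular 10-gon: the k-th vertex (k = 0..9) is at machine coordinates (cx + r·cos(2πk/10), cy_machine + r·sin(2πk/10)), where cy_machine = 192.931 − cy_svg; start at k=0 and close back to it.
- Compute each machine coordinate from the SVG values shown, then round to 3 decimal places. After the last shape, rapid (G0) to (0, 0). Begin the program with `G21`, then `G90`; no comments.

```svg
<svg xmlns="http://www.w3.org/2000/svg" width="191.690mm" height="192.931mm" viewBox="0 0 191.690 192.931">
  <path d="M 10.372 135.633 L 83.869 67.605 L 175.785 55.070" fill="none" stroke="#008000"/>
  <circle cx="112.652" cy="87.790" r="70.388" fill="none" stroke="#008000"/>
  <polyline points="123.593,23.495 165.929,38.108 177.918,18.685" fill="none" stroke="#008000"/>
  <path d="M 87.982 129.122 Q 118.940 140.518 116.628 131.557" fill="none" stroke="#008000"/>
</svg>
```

viewBox `0 0 191.690 192.931` with mm width/height → 1 unit = 1 mm. Flip: y_m = 192.931 − y_svg.

**Shape 1** — `<path>` open polyline, stroke `#008000` → cut (S795, F595). Machine vertices: (10.372,57.298) → (83.869,125.326) → (175.785,137.861). Open path.

**Shape 2** — `<circle>` circle, stroke `#008000` → cut (S795, F595). Machine vertices: (183.040,105.141) → (169.597,146.514) → (134.403,172.084) → (90.901,172.084) → (55.707,146.514) → (42.264,105.141) → (55.707,63.768) → (90.901,38.198) → (134.403,38.198) → (169.597,63.768) → (183.040,105.141). Closed: final G1 returns to the first vertex.

**Shape 3** — `<polyline>` open polyline, stroke `#008000` → cut (S795, F595). Machine vertices: (123.593,169.436) → (165.929,154.823) → (177.918,174.246). Open path.

**Shape 4** — `<path>` quadratic bezier, stroke `#008000` → cut (S795, F595). Control points (SVG): P0=(87.982,129.122), P1=(118.940,140.518), P2=(116.628,131.557); sampled at t=k/5. Machine vertices: (87.982,63.809) → (99.034,60.065) → (107.425,57.949) → (113.154,57.462) → (116.222,58.604) → (116.628,61.374). Open path.

G21
G90
G0 X10.372 Y57.298
M3 S795
G1 X83.869 Y125.326 F595
G1 X175.785 Y137.861
M5
G0 X183.040 Y105.141
M3 S795
G1 X169.597 Y146.514 F595
G1 X134.403 Y172.084
G1 X90.901 Y172.084
G1 X55.707 Y146.514
G1 X42.264 Y105.141
G1 X55.707 Y63.768
G1 X90.901 Y38.198
G1 X134.403 Y38.198
G1 X169.597 Y63.768
G1 X183.040 Y105.141
M5
G0 X123.593 Y169.436
M3 S795
G1 X165.929 Y154.823 F595
G1 X177.918 Y174.246
M5
G0 X87.982 Y63.809
M3 S795
G1 X99.034 Y60.065 F595
G1 X107.425 Y57.949
G1 X113.154 Y57.462
G1 X116.222 Y58.604
G1 X116.628 Y61.374
M5
G0 X0.000 Y0.000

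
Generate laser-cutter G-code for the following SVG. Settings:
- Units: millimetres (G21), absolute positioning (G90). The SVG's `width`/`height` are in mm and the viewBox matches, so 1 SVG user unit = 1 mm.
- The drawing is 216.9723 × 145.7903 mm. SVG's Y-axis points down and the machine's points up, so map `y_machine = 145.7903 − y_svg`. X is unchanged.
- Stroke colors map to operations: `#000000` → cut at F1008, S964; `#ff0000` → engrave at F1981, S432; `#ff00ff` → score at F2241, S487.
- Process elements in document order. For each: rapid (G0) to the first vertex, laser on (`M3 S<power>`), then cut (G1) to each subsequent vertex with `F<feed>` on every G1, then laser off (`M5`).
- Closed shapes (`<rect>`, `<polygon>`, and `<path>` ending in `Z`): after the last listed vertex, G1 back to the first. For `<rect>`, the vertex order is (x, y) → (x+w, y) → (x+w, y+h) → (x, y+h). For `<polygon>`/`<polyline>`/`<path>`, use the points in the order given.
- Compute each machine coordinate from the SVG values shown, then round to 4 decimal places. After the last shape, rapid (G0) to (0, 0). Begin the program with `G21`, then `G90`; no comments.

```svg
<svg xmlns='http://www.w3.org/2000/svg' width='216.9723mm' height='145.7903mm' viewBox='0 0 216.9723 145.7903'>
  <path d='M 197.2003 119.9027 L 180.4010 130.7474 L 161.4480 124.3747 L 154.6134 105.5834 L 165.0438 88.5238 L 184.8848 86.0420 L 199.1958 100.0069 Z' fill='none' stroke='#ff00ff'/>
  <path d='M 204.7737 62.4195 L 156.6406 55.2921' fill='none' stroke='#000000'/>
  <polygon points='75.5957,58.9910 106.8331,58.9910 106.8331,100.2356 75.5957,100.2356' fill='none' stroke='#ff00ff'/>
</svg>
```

G21
G90
G0 X197.2003 Y25.8876
M3 S487
G1 X180.4010 Y15.0429 F2241
G1 X161.4480 Y21.4156 F2241
G1 X154.6134 Y40.2069 F2241
G1 X165.0438 Y57.2665 F2241
G1 X184.8848 Y59.7483 F2241
G1 X199.1958 Y45.7834 F2241
G1 X197.2003 Y25.8876 F2241
M5
G0 X204.7737 Y83.3708
M3 S964
G1 X156.6406 Y90.4982 F1008
M5
G0 X75.5957 Y86.7993
M3 S487
G1 X106.8331 Y86.7993 F2241
G1 X106.8331 Y45.5547 F2241
G1 X75.5957 Y45.5547 F2241
G1 X75.5957 Y86.7993 F2241
M5
G0 X0.0000 Y0.0000

Since the viewBox matches the mm dimensions, user units are millimetres directly. The only transform is the Y-flip y_m = 145.7903 − y_svg.

Shape 1 is a regular polygon drawn with `<path>`. Its stroke #ff00ff means score at S487, F2241. After flipping Y the toolpath is (197.2003,25.8876) → (180.4010,15.0429) → (161.4480,21.4156) → (154.6134,40.2069) → (165.0438,57.2665) → (184.8848,59.7483) → (199.1958,45.7834) → (197.2003,25.8876), returning to the start.

Shape 2 is a line segment drawn with `<path>`. Its stroke #000000 means cut at S964, F1008. After flipping Y the toolpath is (204.7737,83.3708) → (156.6406,90.4982).

Shape 3 is a rectangle drawn with `<polygon>`. Its stroke #ff00ff means score at S487, F2241. After flipping Y the toolpath is (75.5957,86.7993) → (106.8331,86.7993) → (106.8331,45.5547) → (75.5957,45.5547) → (75.5957,86.7993), returning to the start.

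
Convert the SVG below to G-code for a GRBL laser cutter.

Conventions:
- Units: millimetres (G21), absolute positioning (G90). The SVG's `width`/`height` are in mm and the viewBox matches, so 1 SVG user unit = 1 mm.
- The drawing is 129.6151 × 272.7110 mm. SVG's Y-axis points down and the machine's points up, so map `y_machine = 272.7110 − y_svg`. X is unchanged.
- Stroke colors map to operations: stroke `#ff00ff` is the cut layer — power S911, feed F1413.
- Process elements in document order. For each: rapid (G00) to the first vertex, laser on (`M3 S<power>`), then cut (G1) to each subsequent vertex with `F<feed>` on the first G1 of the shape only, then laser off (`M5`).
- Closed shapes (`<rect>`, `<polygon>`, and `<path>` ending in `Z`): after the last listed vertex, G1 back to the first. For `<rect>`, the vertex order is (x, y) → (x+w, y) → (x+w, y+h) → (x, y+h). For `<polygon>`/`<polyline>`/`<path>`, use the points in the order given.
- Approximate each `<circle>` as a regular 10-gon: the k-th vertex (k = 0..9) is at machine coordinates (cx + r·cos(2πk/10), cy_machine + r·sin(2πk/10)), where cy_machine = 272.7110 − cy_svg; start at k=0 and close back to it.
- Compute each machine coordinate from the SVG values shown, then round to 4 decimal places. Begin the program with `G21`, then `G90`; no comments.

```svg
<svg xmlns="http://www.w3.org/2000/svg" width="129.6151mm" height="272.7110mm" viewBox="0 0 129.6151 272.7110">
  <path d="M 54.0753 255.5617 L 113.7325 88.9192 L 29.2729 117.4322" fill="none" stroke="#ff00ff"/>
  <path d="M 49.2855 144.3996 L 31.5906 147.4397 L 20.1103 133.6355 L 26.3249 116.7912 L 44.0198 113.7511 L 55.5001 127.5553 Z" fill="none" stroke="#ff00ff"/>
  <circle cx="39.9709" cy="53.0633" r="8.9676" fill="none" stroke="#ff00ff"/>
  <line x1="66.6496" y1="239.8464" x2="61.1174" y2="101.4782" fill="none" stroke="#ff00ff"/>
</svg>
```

G21
G90
G00 X54.0753 Y17.1493
M3 S911
G1 X113.7325 Y183.7918 F1413
G1 X29.2729 Y155.2788
M5
G00 X49.2855 Y128.3114
M3 S911
G1 X31.5906 Y125.2713 F1413
G1 X20.1103 Y139.0755
G1 X26.3249 Y155.9198
G1 X44.0198 Y158.9599
G1 X55.5001 Y145.1557
G1 X49.2855 Y128.3114
M5
G00 X48.9385 Y219.6477
M3 S911
G1 X47.2258 Y224.9187 F1413
G1 X42.7420 Y228.1764
G1 X37.1998 Y228.1764
G1 X32.7160 Y224.9187
G1 X31.0033 Y219.6477
G1 X32.7160 Y214.3767
G1 X37.1998 Y211.1190
G1 X42.7420 Y211.1190
G1 X47.2258 Y214.3767
G1 X48.9385 Y219.6477
M5
G00 X66.6496 Y32.8646
M3 S911
G1 X61.1174 Y171.2328 F1413
M5

1 u = 1 mm; y_m = 272.7110 − y.

[1] `<path>` open polyline, #ff00ff→cut S911 F1413: (54.0753,17.1493) → (113.7325,183.7918) → (29.2729,155.2788)

[2] `<path>` regular polygon, #ff00ff→cut S911 F1413: (49.2855,128.3114) → (31.5906,125.2713) → (20.1103,139.0755) → (26.3249,155.9198) → (44.0198,158.9599) → (55.5001,145.1557) → (49.2855,128.3114) (closed)

[3] `<circle>` circle, #ff00ff→cut S911 F1413: (48.9385,219.6477) → (47.2258,224.9187) → (42.7420,228.1764) → (37.1998,228.1764) → (32.7160,224.9187) → (31.0033,219.6477) → (32.7160,214.3767) → (37.1998,211.1190) → (42.7420,211.1190) → (47.2258,214.3767) → (48.9385,219.6477) (closed)

[4] `<line>` line segment, #ff00ff→cut S911 F1413: (66.6496,32.8646) → (61.1174,171.2328)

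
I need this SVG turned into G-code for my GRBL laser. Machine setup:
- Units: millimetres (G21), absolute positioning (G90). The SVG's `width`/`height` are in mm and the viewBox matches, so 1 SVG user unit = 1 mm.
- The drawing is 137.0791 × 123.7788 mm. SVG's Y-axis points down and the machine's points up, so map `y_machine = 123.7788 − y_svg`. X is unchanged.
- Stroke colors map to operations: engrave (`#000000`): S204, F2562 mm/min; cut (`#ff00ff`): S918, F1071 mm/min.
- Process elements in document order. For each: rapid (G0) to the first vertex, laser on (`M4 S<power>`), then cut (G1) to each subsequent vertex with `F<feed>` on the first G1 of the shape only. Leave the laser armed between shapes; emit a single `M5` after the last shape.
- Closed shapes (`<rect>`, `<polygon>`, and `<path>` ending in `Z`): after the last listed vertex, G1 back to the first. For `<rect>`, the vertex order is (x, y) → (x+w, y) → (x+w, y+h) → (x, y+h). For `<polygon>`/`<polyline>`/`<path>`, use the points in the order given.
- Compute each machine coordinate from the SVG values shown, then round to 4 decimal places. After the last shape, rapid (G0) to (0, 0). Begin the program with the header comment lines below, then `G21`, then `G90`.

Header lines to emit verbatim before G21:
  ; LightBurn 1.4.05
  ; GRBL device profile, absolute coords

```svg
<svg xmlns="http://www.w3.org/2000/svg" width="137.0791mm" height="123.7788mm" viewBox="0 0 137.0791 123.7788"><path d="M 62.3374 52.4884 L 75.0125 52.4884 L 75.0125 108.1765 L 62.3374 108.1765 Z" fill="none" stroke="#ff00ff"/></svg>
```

viewBox `0 0 137.0791 123.7788` with mm width/height → 1 unit = 1 mm. Flip: y_m = 123.7788 − y_svg.

**Shape 1** — `<path>` rectangle, stroke `#ff00ff` → cut (S918, F1071). Machine vertices: (62.3374,71.2904) → (75.0125,71.2904) → (75.0125,15.6023) → (62.3374,15.6023) → (62.3374,71.2904). Closed: final G1 returns to the first vertex.

; LightBurn 1.4.05
; GRBL device profile, absolute coords
G21
G90
G0 X62.3374 Y71.2904
M4 S918
G1 X75.0125 Y71.2904 F1071
G1 X75.0125 Y15.6023
G1 X62.3374 Y15.6023
G1 X62.3374 Y71.2904
M5
G0 X0.0000 Y0.0000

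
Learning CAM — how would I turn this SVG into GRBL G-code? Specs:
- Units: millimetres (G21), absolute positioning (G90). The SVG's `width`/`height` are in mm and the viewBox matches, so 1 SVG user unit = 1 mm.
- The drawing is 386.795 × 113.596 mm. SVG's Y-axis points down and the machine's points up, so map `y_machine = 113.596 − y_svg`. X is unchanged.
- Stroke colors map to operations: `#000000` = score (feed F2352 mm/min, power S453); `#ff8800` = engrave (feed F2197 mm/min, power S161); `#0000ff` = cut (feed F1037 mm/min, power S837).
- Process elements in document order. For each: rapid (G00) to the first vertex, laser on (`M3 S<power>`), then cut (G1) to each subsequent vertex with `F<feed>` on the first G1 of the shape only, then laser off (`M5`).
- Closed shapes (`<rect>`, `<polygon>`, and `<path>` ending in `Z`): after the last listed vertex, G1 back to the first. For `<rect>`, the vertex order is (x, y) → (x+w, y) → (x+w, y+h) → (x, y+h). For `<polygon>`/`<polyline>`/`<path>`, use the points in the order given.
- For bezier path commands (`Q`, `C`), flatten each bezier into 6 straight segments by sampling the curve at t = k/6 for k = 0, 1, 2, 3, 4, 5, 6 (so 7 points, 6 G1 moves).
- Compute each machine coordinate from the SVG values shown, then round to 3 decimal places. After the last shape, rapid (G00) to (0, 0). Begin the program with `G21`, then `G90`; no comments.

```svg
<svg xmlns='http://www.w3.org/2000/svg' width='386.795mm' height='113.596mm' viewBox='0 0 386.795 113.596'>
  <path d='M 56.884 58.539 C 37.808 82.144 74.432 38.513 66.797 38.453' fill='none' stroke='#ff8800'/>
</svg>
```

G21
G90
G00 X56.884 Y55.057
M3 S161
G1 X51.525 Y48.345 F2197
G1 X52.672 Y49.760
G1 X57.550 Y56.226
G1 X63.381 Y64.663
G1 X67.389 Y71.995
G1 X66.797 Y75.143
M5
G00 X0.000 Y0.000

1 u = 1 mm; y_m = 113.596 − y.

[1] `<path>` cubic bezier, #ff8800→engrave S161 F2197: (56.884,55.057) → (51.525,48.345) → (52.672,49.760) → (57.550,56.226) → (63.381,64.663) → (67.389,71.995) → (66.797,75.143)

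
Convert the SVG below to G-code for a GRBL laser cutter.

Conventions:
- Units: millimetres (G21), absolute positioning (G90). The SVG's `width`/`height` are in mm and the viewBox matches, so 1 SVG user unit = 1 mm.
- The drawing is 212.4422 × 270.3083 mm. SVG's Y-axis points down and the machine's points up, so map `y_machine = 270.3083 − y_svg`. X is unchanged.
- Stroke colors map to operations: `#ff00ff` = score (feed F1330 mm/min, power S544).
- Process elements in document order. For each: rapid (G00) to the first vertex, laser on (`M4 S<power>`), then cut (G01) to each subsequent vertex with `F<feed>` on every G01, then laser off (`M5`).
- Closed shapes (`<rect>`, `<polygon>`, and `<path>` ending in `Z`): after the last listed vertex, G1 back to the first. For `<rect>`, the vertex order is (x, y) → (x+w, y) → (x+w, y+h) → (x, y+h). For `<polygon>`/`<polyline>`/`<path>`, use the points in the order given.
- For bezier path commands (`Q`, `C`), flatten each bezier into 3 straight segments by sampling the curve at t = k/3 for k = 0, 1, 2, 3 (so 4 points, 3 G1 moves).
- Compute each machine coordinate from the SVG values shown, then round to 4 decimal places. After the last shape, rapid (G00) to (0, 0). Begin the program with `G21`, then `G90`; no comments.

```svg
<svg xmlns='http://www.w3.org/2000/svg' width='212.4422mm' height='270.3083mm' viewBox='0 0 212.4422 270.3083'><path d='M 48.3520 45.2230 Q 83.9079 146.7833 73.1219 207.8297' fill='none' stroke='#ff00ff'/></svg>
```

G21
G90
G00 X48.3520 Y225.0853
M4 S544
G01 X66.9068 Y161.8800 F1330
G01 X75.1635 Y107.6777 F1330
G01 X73.1219 Y62.4786 F1330
M5
G00 X0.0000 Y0.0000

viewBox `0 0 212.4422 270.3083` with mm width/height → 1 unit = 1 mm. Flip: y_m = 270.3083 − y_svg.

**Shape 1** — `<path>` quadratic bezier, stroke `#ff00ff` → score (S544, F1330). Control points (SVG): P0=(48.3520,45.2230), P1=(83.9079,146.7833), P2=(73.1219,207.8297); sampled at t=k/3. Machine vertices: (48.3520,225.0853) → (66.9068,161.8800) → (75.1635,107.6777) → (73.1219,62.4786). Open path.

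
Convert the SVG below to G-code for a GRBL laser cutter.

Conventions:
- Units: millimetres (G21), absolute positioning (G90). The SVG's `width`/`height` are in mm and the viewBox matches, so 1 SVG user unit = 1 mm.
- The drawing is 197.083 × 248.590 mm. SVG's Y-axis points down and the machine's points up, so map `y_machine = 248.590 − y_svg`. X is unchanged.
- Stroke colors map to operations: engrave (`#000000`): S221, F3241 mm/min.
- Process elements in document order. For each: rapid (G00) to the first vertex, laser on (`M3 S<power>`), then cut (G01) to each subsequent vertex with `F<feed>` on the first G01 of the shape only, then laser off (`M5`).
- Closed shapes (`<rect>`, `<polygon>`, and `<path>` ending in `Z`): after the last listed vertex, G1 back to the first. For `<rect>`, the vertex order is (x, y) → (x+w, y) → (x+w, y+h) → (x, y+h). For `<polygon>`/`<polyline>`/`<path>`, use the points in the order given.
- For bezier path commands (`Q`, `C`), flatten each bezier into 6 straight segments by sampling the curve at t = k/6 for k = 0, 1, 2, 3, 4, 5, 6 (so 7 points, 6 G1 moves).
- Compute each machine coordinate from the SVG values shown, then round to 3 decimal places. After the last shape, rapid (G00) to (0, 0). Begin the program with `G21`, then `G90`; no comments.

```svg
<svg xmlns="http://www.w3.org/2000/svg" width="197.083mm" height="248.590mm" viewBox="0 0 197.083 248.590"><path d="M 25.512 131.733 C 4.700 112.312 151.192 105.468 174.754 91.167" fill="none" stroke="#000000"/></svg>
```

G21
G90
G00 X25.512 Y116.857
M3 S221
G01 X27.704 Y125.612 F3241
G01 X49.719 Y132.828
G01 X83.493 Y139.060
G01 X120.965 Y144.866
G01 X154.073 Y150.801
G01 X174.754 Y157.423
M5
G00 X0.000 Y0.000

viewBox `0 0 197.083 248.590` with mm width/height → 1 unit = 1 mm. Flip: y_m = 248.590 − y_svg.

**Shape 1** — `<path>` cubic bezier, stroke `#000000` → engrave (S221, F3241). Control points (SVG): P0=(25.512,131.733), P1=(4.700,112.312), P2=(151.192,105.468), P3=(174.754,91.167); sampled at t=k/6. Machine vertices: (25.512,116.857) → (27.704,125.612) → (49.719,132.828) → (83.493,139.060) → (120.965,144.866) → (154.073,150.801) → (174.754,157.423). Open path.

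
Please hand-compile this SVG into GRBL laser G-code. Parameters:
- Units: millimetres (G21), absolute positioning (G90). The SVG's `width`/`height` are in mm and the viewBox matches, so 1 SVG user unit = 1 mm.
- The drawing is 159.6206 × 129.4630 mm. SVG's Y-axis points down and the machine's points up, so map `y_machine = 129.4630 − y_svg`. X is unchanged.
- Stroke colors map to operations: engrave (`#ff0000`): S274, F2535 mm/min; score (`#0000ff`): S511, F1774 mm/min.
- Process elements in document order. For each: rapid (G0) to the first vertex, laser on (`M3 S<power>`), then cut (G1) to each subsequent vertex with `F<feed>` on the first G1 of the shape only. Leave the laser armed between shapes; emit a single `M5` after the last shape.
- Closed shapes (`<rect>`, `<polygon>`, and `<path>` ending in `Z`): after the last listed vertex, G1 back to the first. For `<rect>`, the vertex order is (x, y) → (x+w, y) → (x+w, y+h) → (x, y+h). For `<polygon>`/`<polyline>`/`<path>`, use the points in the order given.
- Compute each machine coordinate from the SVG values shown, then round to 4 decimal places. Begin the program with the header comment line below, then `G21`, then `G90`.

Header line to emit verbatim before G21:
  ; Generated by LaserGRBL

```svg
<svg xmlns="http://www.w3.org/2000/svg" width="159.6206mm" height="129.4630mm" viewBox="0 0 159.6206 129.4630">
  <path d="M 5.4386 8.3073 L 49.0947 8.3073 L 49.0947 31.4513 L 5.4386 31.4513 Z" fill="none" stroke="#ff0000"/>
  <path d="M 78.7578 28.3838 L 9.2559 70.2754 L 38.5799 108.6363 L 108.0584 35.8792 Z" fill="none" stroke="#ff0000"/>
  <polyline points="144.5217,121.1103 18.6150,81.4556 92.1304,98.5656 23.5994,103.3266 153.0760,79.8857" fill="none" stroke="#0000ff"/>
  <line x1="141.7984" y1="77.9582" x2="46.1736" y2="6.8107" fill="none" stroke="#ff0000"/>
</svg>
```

viewBox `0 0 159.6206 129.4630` with mm width/height → 1 unit = 1 mm. Flip: y_m = 129.4630 − y_svg.

**Shape 1** — `<path>` rectangle, stroke `#ff0000` → engrave (S274, F2535). Machine vertices: (5.4386,121.1557) → (49.0947,121.1557) → (49.0947,98.0117) → (5.4386,98.0117) → (5.4386,121.1557). Closed: final G1 returns to the first vertex.

**Shape 2** — `<path>` closed polygon, stroke `#ff0000` → engrave (S274, F2535). Machine vertices: (78.7578,101.0792) → (9.2559,59.1876) → (38.5799,20.8267) → (108.0584,93.5838) → (78.7578,101.0792). Closed: final G1 returns to the first vertex.

**Shape 3** — `<polyline>` open polyline, stroke `#0000ff` → score (S511, F1774). Machine vertices: (144.5217,8.3527) → (18.6150,48.0074) → (92.1304,30.8974) → (23.5994,26.1364) → (153.0760,49.5773). Open path.

**Shape 4** — `<line>` line segment, stroke `#ff0000` → engrave (S274, F2535). Machine vertices: (141.7984,51.5048) → (46.1736,122.6523). Open path.

; Generated by LaserGRBL
G21
G90
G0 X5.4386 Y121.1557
M3 S274
G1 X49.0947 Y121.1557 F2535
G1 X49.0947 Y98.0117
G1 X5.4386 Y98.0117
G1 X5.4386 Y121.1557
G0 X78.7578 Y101.0792
M3 S274
G1 X9.2559 Y59.1876 F2535
G1 X38.5799 Y20.8267
G1 X108.0584 Y93.5838
G1 X78.7578 Y101.0792
G0 X144.5217 Y8.3527
M3 S511
G1 X18.6150 Y48.0074 F1774
G1 X92.1304 Y30.8974
G1 X23.5994 Y26.1364
G1 X153.0760 Y49.5773
G0 X141.7984 Y51.5048
M3 S274
G1 X46.1736 Y122.6523 F2535
M5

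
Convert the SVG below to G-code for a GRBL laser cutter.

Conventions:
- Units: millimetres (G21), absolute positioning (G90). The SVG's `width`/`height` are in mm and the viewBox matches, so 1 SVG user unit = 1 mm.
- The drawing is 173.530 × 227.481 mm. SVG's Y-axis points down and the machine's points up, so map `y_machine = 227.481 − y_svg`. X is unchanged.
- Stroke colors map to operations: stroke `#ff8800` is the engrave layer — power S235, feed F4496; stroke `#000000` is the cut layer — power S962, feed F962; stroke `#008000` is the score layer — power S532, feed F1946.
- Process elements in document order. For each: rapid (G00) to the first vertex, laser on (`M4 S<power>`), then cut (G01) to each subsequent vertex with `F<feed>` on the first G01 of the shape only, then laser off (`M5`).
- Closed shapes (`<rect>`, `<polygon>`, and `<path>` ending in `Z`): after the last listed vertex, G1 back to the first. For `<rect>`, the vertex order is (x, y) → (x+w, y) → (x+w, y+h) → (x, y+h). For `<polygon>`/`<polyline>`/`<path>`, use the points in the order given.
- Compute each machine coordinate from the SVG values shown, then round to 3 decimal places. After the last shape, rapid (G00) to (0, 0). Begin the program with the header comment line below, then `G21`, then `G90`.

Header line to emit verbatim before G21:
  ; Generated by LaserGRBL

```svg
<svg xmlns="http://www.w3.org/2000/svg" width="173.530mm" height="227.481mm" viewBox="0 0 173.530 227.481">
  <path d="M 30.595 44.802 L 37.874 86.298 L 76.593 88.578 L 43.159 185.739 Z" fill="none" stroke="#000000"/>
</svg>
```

1 u = 1 mm; y_m = 227.481 − y.

[1] `<path>` closed polygon, #000000→cut S962 F962: (30.595,182.679) → (37.874,141.183) → (76.593,138.903) → (43.159,41.742) → (30.595,182.679) (closed)

; Generated by LaserGRBL
G21
G90
G00 X30.595 Y182.679
M4 S962
G01 X37.874 Y141.183 F962
G01 X76.593 Y138.903
G01 X43.159 Y41.742
G01 X30.595 Y182.679
M5
G00 X0.000 Y0.000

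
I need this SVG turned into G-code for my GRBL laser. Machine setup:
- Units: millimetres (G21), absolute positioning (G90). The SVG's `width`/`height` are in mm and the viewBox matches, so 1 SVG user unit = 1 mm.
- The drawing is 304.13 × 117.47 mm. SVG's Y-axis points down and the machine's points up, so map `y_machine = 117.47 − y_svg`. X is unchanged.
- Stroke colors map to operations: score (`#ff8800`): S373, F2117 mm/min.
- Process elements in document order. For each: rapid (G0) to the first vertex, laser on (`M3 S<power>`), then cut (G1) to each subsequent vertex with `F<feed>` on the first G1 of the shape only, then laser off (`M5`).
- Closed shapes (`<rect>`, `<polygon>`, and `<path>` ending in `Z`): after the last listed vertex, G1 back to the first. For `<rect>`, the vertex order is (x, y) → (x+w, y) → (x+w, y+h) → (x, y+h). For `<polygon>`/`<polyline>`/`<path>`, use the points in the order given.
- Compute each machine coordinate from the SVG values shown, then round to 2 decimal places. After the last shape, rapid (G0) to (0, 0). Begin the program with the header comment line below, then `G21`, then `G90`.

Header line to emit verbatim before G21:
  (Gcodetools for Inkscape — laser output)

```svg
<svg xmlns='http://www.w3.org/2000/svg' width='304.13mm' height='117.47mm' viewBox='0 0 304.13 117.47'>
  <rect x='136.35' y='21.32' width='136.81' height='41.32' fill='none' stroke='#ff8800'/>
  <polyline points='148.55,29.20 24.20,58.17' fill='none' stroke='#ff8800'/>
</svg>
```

(Gcodetools for Inkscape — laser output)
G21
G90
G0 X136.35 Y96.15
M3 S373
G1 X273.16 Y96.15 F2117
G1 X273.16 Y54.83
G1 X136.35 Y54.83
G1 X136.35 Y96.15
M5
G0 X148.55 Y88.27
M3 S373
G1 X24.20 Y59.30 F2117
M5
G0 X0.00 Y0.00

1 u = 1 mm; y_m = 117.47 − y.

[1] `<rect>` rectangle, #ff8800→score S373 F2117: (136.35,96.15) → (273.16,96.15) → (273.16,54.83) → (136.35,54.83) → (136.35,96.15) (closed)

[2] `<polyline>` line segment, #ff8800→score S373 F2117: (148.55,88.27) → (24.20,59.30)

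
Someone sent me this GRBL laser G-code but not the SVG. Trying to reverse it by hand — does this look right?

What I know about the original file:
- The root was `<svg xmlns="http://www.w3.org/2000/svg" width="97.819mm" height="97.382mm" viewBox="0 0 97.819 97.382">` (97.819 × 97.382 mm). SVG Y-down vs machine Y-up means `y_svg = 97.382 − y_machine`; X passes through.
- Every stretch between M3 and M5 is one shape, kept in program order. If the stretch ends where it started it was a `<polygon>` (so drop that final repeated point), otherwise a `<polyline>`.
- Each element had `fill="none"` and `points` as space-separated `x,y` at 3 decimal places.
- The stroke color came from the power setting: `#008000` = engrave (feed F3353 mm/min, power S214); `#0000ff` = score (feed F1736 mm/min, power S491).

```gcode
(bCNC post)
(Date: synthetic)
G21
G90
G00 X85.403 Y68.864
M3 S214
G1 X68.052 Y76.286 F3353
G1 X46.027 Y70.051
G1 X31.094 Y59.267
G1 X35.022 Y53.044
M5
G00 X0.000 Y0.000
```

Each laser-on run becomes one SVG element. Flip Y back into SVG space with y_svg = 97.382 − y_machine. Every run uses S214, so all elements get stroke `#008000` (engrave).

Run 1: The run is open, so emit a `<polyline>` with points (Y-flipped): 85.403,28.518 68.052,21.096 46.027,27.331 31.094,38.115 35.022,44.338.

<svg xmlns="http://www.w3.org/2000/svg" width="97.819mm" height="97.382mm" viewBox="0 0 97.819 97.382">
  <polyline points="85.403,28.518 68.052,21.096 46.027,27.331 31.094,38.115 35.022,44.338" fill="none" stroke="#008000"/>
</svg>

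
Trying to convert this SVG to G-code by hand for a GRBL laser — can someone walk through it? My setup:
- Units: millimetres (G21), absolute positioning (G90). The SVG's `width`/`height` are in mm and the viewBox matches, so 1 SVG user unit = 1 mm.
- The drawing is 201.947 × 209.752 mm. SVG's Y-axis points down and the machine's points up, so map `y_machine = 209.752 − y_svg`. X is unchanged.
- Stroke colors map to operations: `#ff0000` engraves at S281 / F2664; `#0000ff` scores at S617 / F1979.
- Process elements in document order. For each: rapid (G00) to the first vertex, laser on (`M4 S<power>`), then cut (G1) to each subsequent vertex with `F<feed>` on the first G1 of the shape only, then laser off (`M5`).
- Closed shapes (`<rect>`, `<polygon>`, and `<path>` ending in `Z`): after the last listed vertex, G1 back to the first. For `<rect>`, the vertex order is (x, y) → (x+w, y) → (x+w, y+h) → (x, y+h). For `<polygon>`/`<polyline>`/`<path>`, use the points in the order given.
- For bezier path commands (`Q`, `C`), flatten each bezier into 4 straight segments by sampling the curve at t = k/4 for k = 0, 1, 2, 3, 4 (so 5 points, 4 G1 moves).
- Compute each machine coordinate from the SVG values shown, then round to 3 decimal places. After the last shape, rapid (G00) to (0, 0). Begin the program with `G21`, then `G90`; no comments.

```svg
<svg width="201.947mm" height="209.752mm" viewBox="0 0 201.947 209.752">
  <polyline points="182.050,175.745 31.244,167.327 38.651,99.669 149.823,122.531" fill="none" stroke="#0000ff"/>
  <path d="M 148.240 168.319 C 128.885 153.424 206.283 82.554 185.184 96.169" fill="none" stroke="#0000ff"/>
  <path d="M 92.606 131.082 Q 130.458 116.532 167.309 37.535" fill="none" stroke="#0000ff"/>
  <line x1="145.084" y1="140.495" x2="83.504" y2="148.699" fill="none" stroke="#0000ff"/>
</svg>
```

1 u = 1 mm; y_m = 209.752 − y.

[1] `<polyline>` open polyline, #0000ff→score S617 F1979: (182.050,34.007) → (31.244,42.425) → (38.651,110.083) → (149.823,87.221)

[2] `<path>` cubic bezier, #0000ff→score S617 F1979: (148.240,41.433) → (148.814,60.905) → (167.366,88.199) → (185.591,110.148) → (185.184,113.583)

[3] `<path>` quadratic bezier, #0000ff→score S617 F1979: (92.606,78.670) → (111.469,89.973) → (130.208,109.332) → (148.821,136.746) → (167.309,172.217)

[4] `<line>` line segment, #0000ff→score S617 F1979: (145.084,69.257) → (83.504,61.053)

G21
G90
G00 X182.050 Y34.007
M4 S617
G1 X31.244 Y42.425 F1979
G1 X38.651 Y110.083
G1 X149.823 Y87.221
M5
G00 X148.240 Y41.433
M4 S617
G1 X148.814 Y60.905 F1979
G1 X167.366 Y88.199
G1 X185.591 Y110.148
G1 X185.184 Y113.583
M5
G00 X92.606 Y78.670
M4 S617
G1 X111.469 Y89.973 F1979
G1 X130.208 Y109.332
G1 X148.821 Y136.746
G1 X167.309 Y172.217
M5
G00 X145.084 Y69.257
M4 S617
G1 X83.504 Y61.053 F1979
M5
G00 X0.000 Y0.000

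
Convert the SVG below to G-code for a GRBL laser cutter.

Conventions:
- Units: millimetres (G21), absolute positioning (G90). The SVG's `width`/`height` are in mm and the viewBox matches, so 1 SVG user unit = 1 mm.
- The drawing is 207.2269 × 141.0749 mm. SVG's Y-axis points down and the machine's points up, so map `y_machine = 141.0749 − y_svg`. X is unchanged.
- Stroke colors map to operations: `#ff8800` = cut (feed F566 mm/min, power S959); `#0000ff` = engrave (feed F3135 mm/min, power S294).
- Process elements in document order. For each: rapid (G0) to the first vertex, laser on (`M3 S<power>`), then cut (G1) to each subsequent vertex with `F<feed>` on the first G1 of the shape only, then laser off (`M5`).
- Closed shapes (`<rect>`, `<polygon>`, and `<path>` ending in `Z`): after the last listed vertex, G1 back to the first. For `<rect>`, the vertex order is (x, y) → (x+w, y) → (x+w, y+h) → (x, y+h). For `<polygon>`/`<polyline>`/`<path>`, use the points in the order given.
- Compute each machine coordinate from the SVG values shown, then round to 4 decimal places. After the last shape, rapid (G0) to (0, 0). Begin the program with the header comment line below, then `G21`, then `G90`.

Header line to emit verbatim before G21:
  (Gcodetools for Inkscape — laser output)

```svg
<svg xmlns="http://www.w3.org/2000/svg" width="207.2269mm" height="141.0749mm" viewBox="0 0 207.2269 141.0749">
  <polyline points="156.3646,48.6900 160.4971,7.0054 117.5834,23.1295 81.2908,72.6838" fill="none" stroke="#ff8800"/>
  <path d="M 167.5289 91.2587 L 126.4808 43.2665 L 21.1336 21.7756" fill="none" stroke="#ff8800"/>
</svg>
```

viewBox `0 0 207.2269 141.0749` with mm width/height → 1 unit = 1 mm. Flip: y_m = 141.0749 − y_svg.

**Shape 1** — `<polyline>` open polyline, stroke `#ff8800` → cut (S959, F566). Machine vertices: (156.3646,92.3849) → (160.4971,134.0695) → (117.5834,117.9454) → (81.2908,68.3911). Open path.

**Shape 2** — `<path>` open polyline, stroke `#ff8800` → cut (S959, F566). Machine vertices: (167.5289,49.8162) → (126.4808,97.8084) → (21.1336,119.2993). Open path.

(Gcodetools for Inkscape — laser output)
G21
G90
G0 X156.3646 Y92.3849
M3 S959
G1 X160.4971 Y134.0695 F566
G1 X117.5834 Y117.9454
G1 X81.2908 Y68.3911
M5
G0 X167.5289 Y49.8162
M3 S959
G1 X126.4808 Y97.8084 F566
G1 X21.1336 Y119.2993
M5
G0 X0.0000 Y0.0000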